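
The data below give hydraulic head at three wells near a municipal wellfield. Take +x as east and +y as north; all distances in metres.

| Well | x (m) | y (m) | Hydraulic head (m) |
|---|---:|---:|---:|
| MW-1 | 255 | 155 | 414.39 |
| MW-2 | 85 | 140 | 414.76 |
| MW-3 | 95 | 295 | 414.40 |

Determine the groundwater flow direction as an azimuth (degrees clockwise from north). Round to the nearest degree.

Differences from MW-1: to MW-2 (Δx, Δy, Δh) = (-170, -15, +0.37); to MW-3 = (-160, 140, +0.01).
Determinant of the coordinate differences = (-170)·140 − (-160)·(-15) = -26200.
∂h/∂x = [(+0.37)·140 − (+0.01)·(-15)] / -26200 = -0.001983
∂h/∂y = [(-170)·(+0.01) − (-160)·(+0.37)] / -26200 = -0.002195
Flow direction (−∇h) has components (+0.001983 E, +0.002195 N).
Azimuth = atan2(E, N) = atan2(+0.001983, +0.002195) = 42.1° ≈ 042°.

042°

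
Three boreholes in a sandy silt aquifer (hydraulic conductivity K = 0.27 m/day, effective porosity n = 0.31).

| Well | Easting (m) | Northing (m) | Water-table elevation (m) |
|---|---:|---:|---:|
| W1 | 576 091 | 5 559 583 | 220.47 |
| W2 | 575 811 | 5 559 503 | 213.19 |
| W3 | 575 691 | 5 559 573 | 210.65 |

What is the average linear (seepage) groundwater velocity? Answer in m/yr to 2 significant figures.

Taking W1 as reference: W2−W1 = (-280, -80, -7.28); W3−W1 = (-400, -10, -9.82).
Solve a·Δx + b·Δy = Δh: det = (-280)·(-10) − (-400)·(-80) = -29200.
∂h/∂x = [(-7.28)·(-10) − (-9.82)·(-80)] / -29200 = +0.02441
∂h/∂y = [(-280)·(-9.82) − (-400)·(-7.28)] / -29200 = +0.005562
|∇h| = √(0.02441² + 0.005562²) = 0.02504
Seepage velocity v = K·i/n = 0.27 × 0.02504 / 0.31 = 0.02181 m/day = 7.966 m/yr.

8.0 m/yr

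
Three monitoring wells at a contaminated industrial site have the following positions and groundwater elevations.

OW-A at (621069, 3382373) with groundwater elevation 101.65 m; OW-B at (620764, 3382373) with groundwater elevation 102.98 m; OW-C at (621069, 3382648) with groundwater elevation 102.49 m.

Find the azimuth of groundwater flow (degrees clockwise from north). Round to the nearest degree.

125°

∂h/∂x = (102.98 − 101.65) / (620764 − 621069) = -0.004361
∂h/∂y = (102.49 − 101.65) / (3382648 − 3382373) = +0.003055
Flow direction (−∇h) has components (+0.004361 E, -0.003055 N).
Azimuth = atan2(E, N) = atan2(+0.004361, -0.003055) = 125.0° ≈ 125°.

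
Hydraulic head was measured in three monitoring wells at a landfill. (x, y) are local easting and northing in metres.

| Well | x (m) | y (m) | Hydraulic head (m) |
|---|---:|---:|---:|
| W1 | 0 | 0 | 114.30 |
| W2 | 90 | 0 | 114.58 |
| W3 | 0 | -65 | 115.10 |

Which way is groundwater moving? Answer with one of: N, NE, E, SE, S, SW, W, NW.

N

∂h/∂x = (114.58 − 114.30) / (90 − 0) = +0.003111
∂h/∂y = (115.10 − 114.30) / (-65 − 0) = -0.01231
Flow = −∇h = (-0.003111 east, +0.01231 north), which points north.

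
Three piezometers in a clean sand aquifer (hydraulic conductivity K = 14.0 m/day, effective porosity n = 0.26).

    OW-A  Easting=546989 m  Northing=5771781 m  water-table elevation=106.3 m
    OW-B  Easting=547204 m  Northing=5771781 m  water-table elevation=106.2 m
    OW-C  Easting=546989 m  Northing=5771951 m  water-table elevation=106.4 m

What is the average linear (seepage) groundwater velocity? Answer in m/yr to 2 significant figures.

∂h/∂x = (106.2 − 106.3) / (547204 − 546989) = -0.0004651
∂h/∂y = (106.4 − 106.3) / (5771951 − 5771781) = +0.0005882
|∇h| = √(-0.0004651² + 0.0005882²) = 0.0007499
Seepage velocity v = K·i/n = 14.0 × 0.0007499 / 0.26 = 0.04038 m/day = 14.75 m/yr.

15 m/yr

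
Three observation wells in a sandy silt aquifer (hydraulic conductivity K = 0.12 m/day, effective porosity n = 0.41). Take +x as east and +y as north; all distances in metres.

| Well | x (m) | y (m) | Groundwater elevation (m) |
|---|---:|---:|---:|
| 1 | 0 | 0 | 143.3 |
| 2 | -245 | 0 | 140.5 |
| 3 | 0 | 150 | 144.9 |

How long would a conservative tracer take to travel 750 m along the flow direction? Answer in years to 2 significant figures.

450 years

∂h/∂x = (140.5 − 143.3) / (-245 − 0) = +0.01143
∂h/∂y = (144.9 − 143.3) / (150 − 0) = +0.01067
|∇h| = √(0.01143² + 0.01067²) = 0.01564
Seepage velocity v = K·i/n = 0.12 × 0.01564 / 0.41 = 0.004578 m/day.
t = 750 / 0.004578 = 1.638e+05 days = 448 years.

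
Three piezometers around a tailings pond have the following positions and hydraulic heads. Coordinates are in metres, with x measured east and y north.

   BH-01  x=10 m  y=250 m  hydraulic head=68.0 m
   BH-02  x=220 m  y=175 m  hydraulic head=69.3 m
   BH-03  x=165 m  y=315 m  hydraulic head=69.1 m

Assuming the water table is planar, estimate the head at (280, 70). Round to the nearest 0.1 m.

Differences from BH-01: to BH-02 (Δx, Δy, Δh) = (210, -75, +1.3); to BH-03 = (155, 65, +1.1).
Solve a·Δx + b·Δy = Δh: det = 210·65 − 155·(-75) = 25275.
∂h/∂x = [(+1.3)·65 − (+1.1)·(-75)] / 25275 = +0.006607
∂h/∂y = [210·(+1.1) − 155·(+1.3)] / 25275 = +0.001167
h(280, 70) = 68.0 + (+0.006607)·(270) + (+0.001167)·(-180) = 68.0 +1.784 -0.210 = 69.574 m.

69.6 m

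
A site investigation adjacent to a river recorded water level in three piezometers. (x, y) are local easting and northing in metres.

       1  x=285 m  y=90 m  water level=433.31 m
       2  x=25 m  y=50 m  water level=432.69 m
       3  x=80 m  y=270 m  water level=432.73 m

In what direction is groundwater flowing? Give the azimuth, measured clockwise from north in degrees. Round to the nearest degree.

With h = a·x + b·y + c and 1 as origin, the differences give:
  (-260)·a + (-40)·b = -0.62
  (-205)·a + 180·b = -0.58
Eliminate b (×180 and ×(-40), subtract): -55000·a = -134.800 → a = ∂h/∂x = +0.002451
Back-substitute: b = ∂h/∂y = -0.0004309.
Flow direction (−∇h) has components (-0.002451 E, +0.0004309 N).
Azimuth = atan2(E, N) = atan2(-0.002451, +0.0004309) = 280.0° ≈ 280°.

280°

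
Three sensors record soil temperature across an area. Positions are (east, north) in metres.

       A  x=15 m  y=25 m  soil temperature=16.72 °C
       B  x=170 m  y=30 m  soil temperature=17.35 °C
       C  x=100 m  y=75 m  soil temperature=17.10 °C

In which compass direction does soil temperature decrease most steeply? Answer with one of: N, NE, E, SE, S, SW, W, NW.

Differences from A: to B (Δx, Δy, Δh) = (155, 5, +0.63); to C = (85, 50, +0.38).
Solve a·Δx + b·Δy = ΔT: det = 155·50 − 85·5 = 7325.
∂T/∂x = [(+0.63)·50 − (+0.38)·5] / 7325 = +0.004041
∂T/∂y = [155·(+0.38) − 85·(+0.63)] / 7325 = +0.0007304
Steepest decrease is along −∇f = (-0.004041 E, -0.0007304 N) → west.

W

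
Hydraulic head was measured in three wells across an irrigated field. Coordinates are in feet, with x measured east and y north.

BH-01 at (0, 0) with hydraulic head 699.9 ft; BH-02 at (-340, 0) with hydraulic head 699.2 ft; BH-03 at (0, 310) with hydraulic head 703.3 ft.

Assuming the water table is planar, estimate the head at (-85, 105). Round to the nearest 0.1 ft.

∂h/∂x = (699.2 − 699.9) / (-340 − 0) = +0.002059
∂h/∂y = (703.3 − 699.9) / (310 − 0) = +0.01097
h(-85, 105) = 699.9 + (+0.002059)·(-85) + (+0.01097)·(105) = 699.9 -0.175 +1.152 = 700.877 ft.

700.9 ft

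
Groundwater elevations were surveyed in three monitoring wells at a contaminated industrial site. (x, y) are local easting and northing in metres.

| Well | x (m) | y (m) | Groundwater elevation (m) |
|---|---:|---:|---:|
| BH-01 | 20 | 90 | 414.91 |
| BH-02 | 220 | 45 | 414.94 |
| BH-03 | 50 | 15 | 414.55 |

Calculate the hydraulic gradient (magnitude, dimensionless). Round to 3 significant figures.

With h = a·x + b·y + c and BH-01 as origin, the differences give:
  200·a + (-45)·b = +0.03
  30·a + (-75)·b = -0.36
Eliminate b (×(-75) and ×(-45), subtract): -13650·a = -18.450 → a = ∂h/∂x = +0.001352
Back-substitute: b = ∂h/∂y = +0.005341.
|∇h| = √(0.001352² + 0.005341²) = 0.005509

0.00551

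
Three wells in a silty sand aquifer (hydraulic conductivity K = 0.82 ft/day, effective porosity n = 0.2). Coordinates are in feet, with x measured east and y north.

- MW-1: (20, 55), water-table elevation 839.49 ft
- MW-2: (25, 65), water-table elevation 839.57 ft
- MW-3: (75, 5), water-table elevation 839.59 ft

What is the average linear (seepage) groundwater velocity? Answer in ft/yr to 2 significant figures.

12 ft/yr

Differences from MW-1: to MW-2 (Δx, Δy, Δh) = (5, 10, +0.08); to MW-3 = (55, -50, +0.10).
Determinant of the coordinate differences = 5·(-50) − 55·10 = -800.
∂h/∂x = [(+0.08)·(-50) − (+0.10)·10] / -800 = +0.006250
∂h/∂y = [5·(+0.10) − 55·(+0.08)] / -800 = +0.004875
|∇h| = √(0.006250² + 0.004875²) = 0.007926
Seepage velocity v = K·i/n = 0.82 × 0.007926 / 0.2 = 0.0325 ft/day = 11.87 ft/yr.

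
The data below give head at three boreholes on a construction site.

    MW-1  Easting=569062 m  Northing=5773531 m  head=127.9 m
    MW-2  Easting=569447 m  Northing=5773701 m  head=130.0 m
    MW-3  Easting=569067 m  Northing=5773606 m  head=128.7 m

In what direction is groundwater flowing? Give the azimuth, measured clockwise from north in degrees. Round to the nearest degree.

184°

Taking MW-1 as reference: MW-2−MW-1 = (385, 170, +2.1); MW-3−MW-1 = (5, 75, +0.8).
Determinant of the coordinate differences = 385·75 − 5·170 = 28025.
∂h/∂x = [(+2.1)·75 − (+0.8)·170] / 28025 = +0.0007672
∂h/∂y = [385·(+0.8) − 5·(+2.1)] / 28025 = +0.01062
Flow direction (−∇h) has components (-0.0007672 E, -0.01062 N).
Azimuth = atan2(E, N) = atan2(-0.0007672, -0.01062) = 184.1° ≈ 184°.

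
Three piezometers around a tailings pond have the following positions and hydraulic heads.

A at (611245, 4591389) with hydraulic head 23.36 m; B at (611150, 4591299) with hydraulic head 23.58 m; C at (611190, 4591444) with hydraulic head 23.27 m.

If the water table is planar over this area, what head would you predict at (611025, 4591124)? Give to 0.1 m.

24.0 m

Taking A as reference: B−A = (-95, -90, +0.22); C−A = (-55, 55, -0.09).
Solve a·Δx + b·Δy = Δh: det = (-95)·55 − (-55)·(-90) = -10175.
∂h/∂x = [(+0.22)·55 − (-0.09)·(-90)] / -10175 = -0.0003931
∂h/∂y = [(-95)·(-0.09) − (-55)·(+0.22)] / -10175 = -0.002029
h(611025, 4591124) = 23.36 + (-0.0003931)·(-220) + (-0.002029)·(-265) = 23.36 +0.086 +0.538 = 23.984 m.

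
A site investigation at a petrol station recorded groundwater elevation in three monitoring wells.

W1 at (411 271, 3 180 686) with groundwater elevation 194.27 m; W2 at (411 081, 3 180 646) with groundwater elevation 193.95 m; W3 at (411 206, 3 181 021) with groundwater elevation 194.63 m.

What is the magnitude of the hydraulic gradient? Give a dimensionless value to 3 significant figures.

Taking W1 as reference: W2−W1 = (-190, -40, -0.32); W3−W1 = (-65, 335, +0.36).
Solve a·Δx + b·Δy = Δh: det = (-190)·335 − (-65)·(-40) = -66250.
∂h/∂x = [(-0.32)·335 − (+0.36)·(-40)] / -66250 = +0.001401
∂h/∂y = [(-190)·(+0.36) − (-65)·(-0.32)] / -66250 = +0.001346
|∇h| = √(0.001401² + 0.001346²) = 0.001943

0.00194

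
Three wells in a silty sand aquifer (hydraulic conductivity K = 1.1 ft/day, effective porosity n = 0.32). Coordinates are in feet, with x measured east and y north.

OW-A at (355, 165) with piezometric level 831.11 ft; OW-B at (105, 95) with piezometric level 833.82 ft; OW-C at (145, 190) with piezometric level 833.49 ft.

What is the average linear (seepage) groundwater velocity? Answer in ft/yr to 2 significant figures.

14 ft/yr

Differences from OW-A: to OW-B (Δx, Δy, Δh) = (-250, -70, +2.71); to OW-C = (-210, 25, +2.38).
Determinant of the coordinate differences = (-250)·25 − (-210)·(-70) = -20950.
∂h/∂x = [(+2.71)·25 − (+2.38)·(-70)] / -20950 = -0.01119
∂h/∂y = [(-250)·(+2.38) − (-210)·(+2.71)] / -20950 = +0.001236
|∇h| = √(-0.01119² + 0.001236²) = 0.01126
Seepage velocity v = K·i/n = 1.1 × 0.01126 / 0.32 = 0.03871 ft/day = 14.14 ft/yr.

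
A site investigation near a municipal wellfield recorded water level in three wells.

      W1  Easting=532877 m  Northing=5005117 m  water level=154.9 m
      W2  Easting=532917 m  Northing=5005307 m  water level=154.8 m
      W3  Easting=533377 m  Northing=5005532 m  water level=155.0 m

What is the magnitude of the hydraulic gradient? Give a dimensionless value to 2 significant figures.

Differences from W1: to W2 (Δx, Δy, Δh) = (40, 190, -0.1); to W3 = (500, 415, +0.1).
Solve a·Δx + b·Δy = Δh: det = 40·415 − 500·190 = -78400.
∂h/∂x = [(-0.1)·415 − (+0.1)·190] / -78400 = +0.0007717
∂h/∂y = [40·(+0.1) − 500·(-0.1)] / -78400 = -0.0006888
|∇h| = √(0.0007717² + -0.0006888²) = 0.001034

0.0010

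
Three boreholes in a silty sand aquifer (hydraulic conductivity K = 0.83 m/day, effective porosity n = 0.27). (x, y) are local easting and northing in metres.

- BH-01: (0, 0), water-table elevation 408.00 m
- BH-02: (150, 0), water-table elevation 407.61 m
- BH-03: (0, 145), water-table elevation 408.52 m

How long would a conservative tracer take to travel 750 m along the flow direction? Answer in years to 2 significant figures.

150 years

∂h/∂x = (407.61 − 408.00) / (150 − 0) = -0.002600
∂h/∂y = (408.52 − 408.00) / (145 − 0) = +0.003586
|∇h| = √(-0.002600² + 0.003586²) = 0.004429
Seepage velocity v = K·i/n = 0.83 × 0.004429 / 0.27 = 0.01362 m/day.
t = 750 / 0.01362 = 5.507e+04 days = 151 years.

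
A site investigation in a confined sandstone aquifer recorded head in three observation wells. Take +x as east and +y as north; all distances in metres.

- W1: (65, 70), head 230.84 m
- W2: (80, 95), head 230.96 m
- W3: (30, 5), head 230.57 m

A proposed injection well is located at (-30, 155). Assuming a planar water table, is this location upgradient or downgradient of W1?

downgradient

With h = a·x + b·y + c and W1 as origin, the differences give:
  15·a + 25·b = +0.12
  (-35)·a + (-65)·b = -0.27
Eliminate b (×(-65) and ×25, subtract): -100·a = -1.050 → a = ∂h/∂x = +0.01050
Back-substitute: b = ∂h/∂y = -0.001500.
Head at (-30, 155) = 230.84 + (+0.01050)·(-95) + (-0.001500)·(85) = 229.71 m.
That is lower than the 230.84 m at W1, so the point is downgradient.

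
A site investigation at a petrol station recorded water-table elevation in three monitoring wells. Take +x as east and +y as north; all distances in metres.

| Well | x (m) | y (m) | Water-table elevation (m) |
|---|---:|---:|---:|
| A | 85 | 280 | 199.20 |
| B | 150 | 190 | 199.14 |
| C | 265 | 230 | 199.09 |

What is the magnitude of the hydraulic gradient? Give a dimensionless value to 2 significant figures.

0.00060

Three-point gradient (reference A): Δ to B = (65, -90, -0.06), Δ to C = (180, -50, -0.11).
∂h/∂x = -0.0005328, ∂h/∂y = +0.0002819 (det = 12950).
|∇h| = √(-0.0005328² + 0.0002819²) = 0.0006028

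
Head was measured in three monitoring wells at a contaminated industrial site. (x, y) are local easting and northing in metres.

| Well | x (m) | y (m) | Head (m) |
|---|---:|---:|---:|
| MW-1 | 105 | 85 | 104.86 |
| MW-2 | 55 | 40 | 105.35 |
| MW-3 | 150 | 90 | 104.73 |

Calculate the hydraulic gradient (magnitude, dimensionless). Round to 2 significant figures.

0.0090

With h = a·x + b·y + c and MW-1 as origin, the differences give:
  (-50)·a + (-45)·b = +0.49
  45·a + 5·b = -0.13
Eliminate b (×5 and ×(-45), subtract): 1775·a = -3.400 → a = ∂h/∂x = -0.001915
Back-substitute: b = ∂h/∂y = -0.008761.
|∇h| = √(-0.001915² + -0.008761²) = 0.008968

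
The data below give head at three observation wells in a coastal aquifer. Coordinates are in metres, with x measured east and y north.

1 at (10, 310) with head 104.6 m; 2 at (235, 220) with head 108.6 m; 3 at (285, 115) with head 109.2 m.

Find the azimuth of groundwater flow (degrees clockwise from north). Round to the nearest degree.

Three-point gradient (reference 1): Δ to 2 = (225, -90, +4.0), Δ to 3 = (275, -195, +4.6).
∂h/∂x = +0.01914, ∂h/∂y = +0.003399 (det = -19125).
Flow direction (−∇h) has components (-0.01914 E, -0.003399 N).
Azimuth = atan2(E, N) = atan2(-0.01914, -0.003399) = 259.9° ≈ 260°.

260°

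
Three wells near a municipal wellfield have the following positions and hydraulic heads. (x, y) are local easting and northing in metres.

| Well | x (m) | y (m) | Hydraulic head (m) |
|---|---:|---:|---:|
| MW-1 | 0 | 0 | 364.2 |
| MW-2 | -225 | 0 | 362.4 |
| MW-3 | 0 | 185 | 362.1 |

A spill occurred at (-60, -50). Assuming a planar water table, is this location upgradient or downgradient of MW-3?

∂h/∂x = (362.4 − 364.2) / (-225 − 0) = +0.008000
∂h/∂y = (362.1 − 364.2) / (185 − 0) = -0.01135
Head at (-60, -50) = 364.2 + (+0.008000)·(-60) + (-0.01135)·(-50) = 364.29 m.
That is higher than the 362.1 m at MW-3, so the point is upgradient.

upgradient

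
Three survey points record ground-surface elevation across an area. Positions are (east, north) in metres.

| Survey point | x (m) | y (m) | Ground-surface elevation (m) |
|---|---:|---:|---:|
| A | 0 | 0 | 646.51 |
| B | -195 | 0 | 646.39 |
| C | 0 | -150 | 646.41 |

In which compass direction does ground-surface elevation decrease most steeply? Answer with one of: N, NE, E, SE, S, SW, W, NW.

SW

∂z/∂x = (646.39 − 646.51) / (-195 − 0) = +0.0006154
∂z/∂y = (646.41 − 646.51) / (-150 − 0) = +0.0006667
Steepest decrease is along −∇f = (-0.0006154 E, -0.0006667 N) → southwest.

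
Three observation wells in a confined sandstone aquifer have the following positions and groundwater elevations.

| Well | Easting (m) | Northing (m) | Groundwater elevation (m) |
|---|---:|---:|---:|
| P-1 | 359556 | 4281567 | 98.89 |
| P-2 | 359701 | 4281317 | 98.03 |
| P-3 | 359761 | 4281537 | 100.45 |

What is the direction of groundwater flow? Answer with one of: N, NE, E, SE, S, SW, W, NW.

SW

With h = a·x + b·y + c and P-1 as origin, the differences give:
  145·a + (-250)·b = -0.86
  205·a + (-30)·b = +1.56
Eliminate b (×(-30) and ×(-250), subtract): 46900·a = 415.800 → a = ∂h/∂x = +0.008866
Back-substitute: b = ∂h/∂y = +0.008582.
Flow = −∇h = (-0.008866 east, -0.008582 north), which points southwest.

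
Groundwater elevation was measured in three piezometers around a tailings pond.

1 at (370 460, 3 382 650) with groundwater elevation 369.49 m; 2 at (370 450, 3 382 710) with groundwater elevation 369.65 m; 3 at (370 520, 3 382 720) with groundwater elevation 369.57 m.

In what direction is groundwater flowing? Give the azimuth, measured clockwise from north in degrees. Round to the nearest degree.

Taking 1 as reference: 2−1 = (-10, 60, +0.16); 3−1 = (60, 70, +0.08).
Determinant of the coordinate differences = (-10)·70 − 60·60 = -4300.
∂h/∂x = [(+0.16)·70 − (+0.08)·60] / -4300 = -0.001488
∂h/∂y = [(-10)·(+0.08) − 60·(+0.16)] / -4300 = +0.002419
Flow direction (−∇h) has components (+0.001488 E, -0.002419 N).
Azimuth = atan2(E, N) = atan2(+0.001488, -0.002419) = 148.4° ≈ 148°.

148°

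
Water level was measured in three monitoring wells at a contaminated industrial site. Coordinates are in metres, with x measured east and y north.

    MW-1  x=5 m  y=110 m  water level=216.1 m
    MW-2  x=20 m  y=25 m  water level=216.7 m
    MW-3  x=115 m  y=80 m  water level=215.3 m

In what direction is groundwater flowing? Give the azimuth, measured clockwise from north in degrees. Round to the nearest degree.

With h = a·x + b·y + c and MW-1 as origin, the differences give:
  15·a + (-85)·b = +0.6
  110·a + (-30)·b = -0.8
Eliminate b (×(-30) and ×(-85), subtract): 8900·a = -86.00 → a = ∂h/∂x = -0.009663
Back-substitute: b = ∂h/∂y = -0.008764.
Flow direction (−∇h) has components (+0.009663 E, +0.008764 N).
Azimuth = atan2(E, N) = atan2(+0.009663, +0.008764) = 47.8° ≈ 048°.

048°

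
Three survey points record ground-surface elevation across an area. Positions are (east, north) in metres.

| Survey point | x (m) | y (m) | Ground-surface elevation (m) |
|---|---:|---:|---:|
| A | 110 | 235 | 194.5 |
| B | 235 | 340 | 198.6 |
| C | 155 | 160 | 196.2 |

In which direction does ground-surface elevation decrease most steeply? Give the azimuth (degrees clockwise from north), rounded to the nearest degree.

273°

Differences from A: to B (Δx, Δy, Δh) = (125, 105, +4.1); to C = (45, -75, +1.7).
Solve a·Δx + b·Δy = Δz: det = 125·(-75) − 45·105 = -14100.
∂z/∂x = [(+4.1)·(-75) − (+1.7)·105] / -14100 = +0.03447
∂z/∂y = [125·(+1.7) − 45·(+4.1)] / -14100 = -0.001986
Steepest decrease is along −∇f: components (-0.03447 E, +0.001986 N).
Azimuth = atan2(-0.03447, +0.001986) = 273.3° ≈ 273°.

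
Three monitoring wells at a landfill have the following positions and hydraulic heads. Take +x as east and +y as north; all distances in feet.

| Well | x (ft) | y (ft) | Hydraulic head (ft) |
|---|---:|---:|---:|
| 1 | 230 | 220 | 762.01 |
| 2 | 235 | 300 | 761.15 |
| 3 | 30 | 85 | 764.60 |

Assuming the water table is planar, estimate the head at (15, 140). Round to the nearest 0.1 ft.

764.1 ft

Taking 1 as reference: 2−1 = (5, 80, -0.86); 3−1 = (-200, -135, +2.59).
Determinant of the coordinate differences = 5·(-135) − (-200)·80 = 15325.
∂h/∂x = [(-0.86)·(-135) − (+2.59)·80] / 15325 = -0.005945
∂h/∂y = [5·(+2.59) − (-200)·(-0.86)] / 15325 = -0.01038
h(15, 140) = 762.01 + (-0.005945)·(-215) + (-0.01038)·(-80) = 762.01 +1.278 +0.830 = 764.118 ft.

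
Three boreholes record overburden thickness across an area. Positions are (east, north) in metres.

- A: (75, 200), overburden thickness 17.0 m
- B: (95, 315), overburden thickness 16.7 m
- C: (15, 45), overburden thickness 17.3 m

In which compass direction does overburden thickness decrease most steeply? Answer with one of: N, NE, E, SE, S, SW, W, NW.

Taking A as reference: B−A = (20, 115, -0.3); C−A = (-60, -155, +0.3).
Determinant of the coordinate differences = 20·(-155) − (-60)·115 = 3800.
∂d/∂x = [(-0.3)·(-155) − (+0.3)·115] / 3800 = +0.003158
∂d/∂y = [20·(+0.3) − (-60)·(-0.3)] / 3800 = -0.003158
Steepest decrease is along −∇f = (-0.003158 E, +0.003158 N) → northwest.

NW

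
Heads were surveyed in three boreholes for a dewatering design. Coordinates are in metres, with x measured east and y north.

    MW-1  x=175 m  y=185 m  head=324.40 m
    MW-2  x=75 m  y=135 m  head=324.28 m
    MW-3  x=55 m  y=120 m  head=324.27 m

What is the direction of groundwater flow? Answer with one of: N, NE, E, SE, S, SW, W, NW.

With h = a·x + b·y + c and MW-1 as origin, the differences give:
  (-100)·a + (-50)·b = -0.12
  (-120)·a + (-65)·b = -0.13
Eliminate b (×(-65) and ×(-50), subtract): 500·a = 1.300 → a = ∂h/∂x = +0.002600
Back-substitute: b = ∂h/∂y = -0.002800.
Flow = −∇h = (-0.002600 east, +0.002800 north), which points northwest.

NW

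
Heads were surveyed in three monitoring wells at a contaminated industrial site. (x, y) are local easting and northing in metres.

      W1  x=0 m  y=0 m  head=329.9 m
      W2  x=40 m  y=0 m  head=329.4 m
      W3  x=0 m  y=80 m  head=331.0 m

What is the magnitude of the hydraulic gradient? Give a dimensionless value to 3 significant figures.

0.0186

∂h/∂x = (329.4 − 329.9) / (40 − 0) = -0.01250
∂h/∂y = (331.0 − 329.9) / (80 − 0) = +0.01375
|∇h| = √(-0.01250² + 0.01375²) = 0.01858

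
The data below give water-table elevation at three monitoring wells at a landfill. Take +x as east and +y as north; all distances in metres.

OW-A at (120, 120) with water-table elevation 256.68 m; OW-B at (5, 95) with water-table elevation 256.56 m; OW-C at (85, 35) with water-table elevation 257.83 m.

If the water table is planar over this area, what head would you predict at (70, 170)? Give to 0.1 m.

255.7 m

Three-point gradient (reference OW-A): Δ to OW-B = (-115, -25, -0.12), Δ to OW-C = (-35, -85, +1.15).
∂h/∂x = +0.004376, ∂h/∂y = -0.01533 (det = 8900).
h(70, 170) = 256.68 + (+0.004376)·(-50) + (-0.01533)·(50) = 256.68 -0.219 -0.767 = 255.695 m.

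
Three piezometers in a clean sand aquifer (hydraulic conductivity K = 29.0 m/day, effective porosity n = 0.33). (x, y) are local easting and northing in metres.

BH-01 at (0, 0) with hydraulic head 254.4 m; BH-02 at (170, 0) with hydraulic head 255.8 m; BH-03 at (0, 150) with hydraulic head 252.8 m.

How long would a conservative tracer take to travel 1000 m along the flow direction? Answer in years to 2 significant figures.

∂h/∂x = (255.8 − 254.4) / (170 − 0) = +0.008235
∂h/∂y = (252.8 − 254.4) / (150 − 0) = -0.01067
|∇h| = √(0.008235² + -0.01067²) = 0.01348
Seepage velocity v = K·i/n = 29.0 × 0.01348 / 0.33 = 1.185 m/day.
t = 1000 / 1.185 = 843.9 days = 2.31 years.

2.3 years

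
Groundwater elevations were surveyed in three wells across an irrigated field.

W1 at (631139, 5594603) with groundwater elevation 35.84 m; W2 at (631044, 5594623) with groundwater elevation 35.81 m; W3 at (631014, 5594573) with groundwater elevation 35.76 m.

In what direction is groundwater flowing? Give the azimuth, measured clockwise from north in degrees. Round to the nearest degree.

213°

Three-point gradient (reference W1): Δ to W2 = (-95, 20, -0.03), Δ to W3 = (-125, -30, -0.08).
∂h/∂x = +0.0004673, ∂h/∂y = +0.0007196 (det = 5350).
Flow direction (−∇h) has components (-0.0004673 E, -0.0007196 N).
Azimuth = atan2(E, N) = atan2(-0.0004673, -0.0007196) = 213.0° ≈ 213°.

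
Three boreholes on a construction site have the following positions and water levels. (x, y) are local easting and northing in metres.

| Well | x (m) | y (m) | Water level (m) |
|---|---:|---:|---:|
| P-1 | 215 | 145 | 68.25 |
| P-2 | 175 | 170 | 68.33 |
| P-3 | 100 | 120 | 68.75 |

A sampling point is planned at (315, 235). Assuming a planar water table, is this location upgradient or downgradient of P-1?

downgradient

With h = a·x + b·y + c and P-1 as origin, the differences give:
  (-40)·a + 25·b = +0.08
  (-115)·a + (-25)·b = +0.50
Eliminate b (×(-25) and ×25, subtract): 3875·a = -14.500 → a = ∂h/∂x = -0.003742
Back-substitute: b = ∂h/∂y = -0.002787.
Head at (315, 235) = 68.25 + (-0.003742)·(100) + (-0.002787)·(90) = 67.62 m.
That is lower than the 68.25 m at P-1, so the point is downgradient.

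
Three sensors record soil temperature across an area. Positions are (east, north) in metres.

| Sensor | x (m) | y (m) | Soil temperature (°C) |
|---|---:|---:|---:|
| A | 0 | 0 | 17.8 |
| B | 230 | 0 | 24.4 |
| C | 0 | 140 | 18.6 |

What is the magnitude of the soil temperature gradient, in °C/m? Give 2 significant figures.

∂T/∂x = (24.4 − 17.8) / (230 − 0) = +0.02870
∂T/∂y = (18.6 − 17.8) / (140 − 0) = +0.005714
|∇f| = √(0.02870² + 0.005714²) = 0.02926 °C/m

0.029 °C/m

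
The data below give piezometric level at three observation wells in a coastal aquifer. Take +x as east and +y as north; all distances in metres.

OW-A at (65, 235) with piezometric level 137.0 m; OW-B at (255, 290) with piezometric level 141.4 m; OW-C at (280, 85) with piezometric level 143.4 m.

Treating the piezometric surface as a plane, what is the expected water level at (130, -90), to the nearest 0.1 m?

Differences from OW-A: to OW-B (Δx, Δy, Δh) = (190, 55, +4.4); to OW-C = (215, -150, +6.4).
Determinant of the coordinate differences = 190·(-150) − 215·55 = -40325.
∂h/∂x = [(+4.4)·(-150) − (+6.4)·55] / -40325 = +0.02510
∂h/∂y = [190·(+6.4) − 215·(+4.4)] / -40325 = -0.006696
h(130, -90) = 137.0 + (+0.02510)·(65) + (-0.006696)·(-325) = 137.0 +1.631 +2.176 = 140.807 m.

140.8 m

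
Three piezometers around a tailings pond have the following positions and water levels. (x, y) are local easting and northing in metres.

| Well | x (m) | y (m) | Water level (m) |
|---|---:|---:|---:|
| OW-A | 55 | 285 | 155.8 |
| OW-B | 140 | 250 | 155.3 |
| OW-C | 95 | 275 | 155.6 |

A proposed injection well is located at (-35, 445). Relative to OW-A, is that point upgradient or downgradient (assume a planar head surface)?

upgradient

Differences from OW-A: to OW-B (Δx, Δy, Δh) = (85, -35, -0.5); to OW-C = (40, -10, -0.2).
Determinant of the coordinate differences = 85·(-10) − 40·(-35) = 550.
∂h/∂x = [(-0.5)·(-10) − (-0.2)·(-35)] / 550 = -0.003636
∂h/∂y = [85·(-0.2) − 40·(-0.5)] / 550 = +0.005455
Head at (-35, 445) = 155.8 + (-0.003636)·(-90) + (+0.005455)·(160) = 157.00 m.
That is higher than the 155.8 m at OW-A, so the point is upgradient.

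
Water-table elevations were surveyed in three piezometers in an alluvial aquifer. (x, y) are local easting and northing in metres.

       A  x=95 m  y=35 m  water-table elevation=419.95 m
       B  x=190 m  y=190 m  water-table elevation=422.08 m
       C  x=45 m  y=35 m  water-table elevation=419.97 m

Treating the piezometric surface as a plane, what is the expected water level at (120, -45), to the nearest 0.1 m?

418.8 m

Differences from A: to B (Δx, Δy, Δh) = (95, 155, +2.13); to C = (-50, 0, +0.02).
Solve a·Δx + b·Δy = Δh: det = 95·0 − (-50)·155 = 7750.
∂h/∂x = [(+2.13)·0 − (+0.02)·155] / 7750 = -0.0004000
∂h/∂y = [95·(+0.02) − (-50)·(+2.13)] / 7750 = +0.01399
h(120, -45) = 419.95 + (-0.0004000)·(25) + (+0.01399)·(-80) = 419.95 -0.010 -1.119 = 418.821 m.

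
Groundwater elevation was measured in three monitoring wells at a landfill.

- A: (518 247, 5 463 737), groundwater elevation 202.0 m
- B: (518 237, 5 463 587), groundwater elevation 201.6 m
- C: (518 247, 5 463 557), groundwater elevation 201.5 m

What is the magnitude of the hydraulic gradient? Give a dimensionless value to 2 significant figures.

0.0032

Taking A as reference: B−A = (-10, -150, -0.4); C−A = (0, -180, -0.5).
Solve a·Δx + b·Δy = Δh: det = (-10)·(-180) − 0·(-150) = 1800.
∂h/∂x = [(-0.4)·(-180) − (-0.5)·(-150)] / 1800 = -0.001667
∂h/∂y = [(-10)·(-0.5) − 0·(-0.4)] / 1800 = +0.002778
|∇h| = √(-0.001667² + 0.002778²) = 0.00324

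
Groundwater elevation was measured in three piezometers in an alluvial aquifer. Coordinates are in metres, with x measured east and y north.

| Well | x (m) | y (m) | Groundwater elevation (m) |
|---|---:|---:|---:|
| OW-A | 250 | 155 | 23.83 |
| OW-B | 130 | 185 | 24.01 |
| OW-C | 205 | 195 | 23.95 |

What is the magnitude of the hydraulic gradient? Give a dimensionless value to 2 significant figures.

Taking OW-A as reference: OW-B−OW-A = (-120, 30, +0.18); OW-C−OW-A = (-45, 40, +0.12).
Solve a·Δx + b·Δy = Δh: det = (-120)·40 − (-45)·30 = -3450.
∂h/∂x = [(+0.18)·40 − (+0.12)·30] / -3450 = -0.001043
∂h/∂y = [(-120)·(+0.12) − (-45)·(+0.18)] / -3450 = +0.001826
|∇h| = √(-0.001043² + 0.001826²) = 0.002103

0.0021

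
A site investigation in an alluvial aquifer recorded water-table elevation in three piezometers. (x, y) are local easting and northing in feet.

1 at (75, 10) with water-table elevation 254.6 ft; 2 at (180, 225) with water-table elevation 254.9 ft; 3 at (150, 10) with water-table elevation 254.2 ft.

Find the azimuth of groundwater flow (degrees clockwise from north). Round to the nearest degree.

Three-point gradient (reference 1): Δ to 2 = (105, 215, +0.3), Δ to 3 = (75, 0, -0.4).
∂h/∂x = -0.005333, ∂h/∂y = +0.004000 (det = -16125).
Flow direction (−∇h) has components (+0.005333 E, -0.004000 N).
Azimuth = atan2(E, N) = atan2(+0.005333, -0.004000) = 126.9° ≈ 127°.

127°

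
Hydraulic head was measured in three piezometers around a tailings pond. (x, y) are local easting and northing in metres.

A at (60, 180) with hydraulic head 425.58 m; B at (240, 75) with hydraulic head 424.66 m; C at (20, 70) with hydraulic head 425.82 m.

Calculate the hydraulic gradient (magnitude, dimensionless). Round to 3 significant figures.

0.00527

Taking A as reference: B−A = (180, -105, -0.92); C−A = (-40, -110, +0.24).
Solve a·Δx + b·Δy = Δh: det = 180·(-110) − (-40)·(-105) = -24000.
∂h/∂x = [(-0.92)·(-110) − (+0.24)·(-105)] / -24000 = -0.005267
∂h/∂y = [180·(+0.24) − (-40)·(-0.92)] / -24000 = -0.0002667
|∇h| = √(-0.005267² + -0.0002667²) = 0.005274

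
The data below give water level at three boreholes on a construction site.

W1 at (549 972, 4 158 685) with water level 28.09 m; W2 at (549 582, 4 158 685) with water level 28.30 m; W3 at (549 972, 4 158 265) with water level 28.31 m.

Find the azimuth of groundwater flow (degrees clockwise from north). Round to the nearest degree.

∂h/∂x = (28.30 − 28.09) / (549582 − 549972) = -0.0005385
∂h/∂y = (28.31 − 28.09) / (4158265 − 4158685) = -0.0005238
Flow direction (−∇h) has components (+0.0005385 E, +0.0005238 N).
Azimuth = atan2(E, N) = atan2(+0.0005385, +0.0005238) = 45.8° ≈ 046°.

046°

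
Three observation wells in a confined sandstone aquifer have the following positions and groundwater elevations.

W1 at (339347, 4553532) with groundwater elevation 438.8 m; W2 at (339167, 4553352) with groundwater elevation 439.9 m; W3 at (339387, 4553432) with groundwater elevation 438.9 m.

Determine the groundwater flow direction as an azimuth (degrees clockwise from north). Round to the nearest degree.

Three-point gradient (reference W1): Δ to W2 = (-180, -180, +1.1), Δ to W3 = (40, -100, +0.1).
∂h/∂x = -0.003651, ∂h/∂y = -0.002460 (det = 25200).
Flow direction (−∇h) has components (+0.003651 E, +0.002460 N).
Azimuth = atan2(E, N) = atan2(+0.003651, +0.002460) = 56.0° ≈ 056°.

056°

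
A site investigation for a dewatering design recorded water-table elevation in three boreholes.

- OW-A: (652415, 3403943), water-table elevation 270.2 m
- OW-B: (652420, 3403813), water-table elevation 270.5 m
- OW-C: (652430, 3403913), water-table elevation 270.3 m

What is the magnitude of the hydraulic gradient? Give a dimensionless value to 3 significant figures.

0.00314

Taking OW-A as reference: OW-B−OW-A = (5, -130, +0.3); OW-C−OW-A = (15, -30, +0.1).
Solve a·Δx + b·Δy = Δh: det = 5·(-30) − 15·(-130) = 1800.
∂h/∂x = [(+0.3)·(-30) − (+0.1)·(-130)] / 1800 = +0.002222
∂h/∂y = [5·(+0.1) − 15·(+0.3)] / 1800 = -0.002222
|∇h| = √(0.002222² + -0.002222²) = 0.003142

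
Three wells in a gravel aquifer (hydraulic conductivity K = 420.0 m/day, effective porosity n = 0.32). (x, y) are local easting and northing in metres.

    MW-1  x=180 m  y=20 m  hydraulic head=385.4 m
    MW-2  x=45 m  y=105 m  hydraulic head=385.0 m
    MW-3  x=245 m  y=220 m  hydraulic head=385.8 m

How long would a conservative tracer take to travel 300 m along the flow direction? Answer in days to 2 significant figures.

63 days

Taking MW-1 as reference: MW-2−MW-1 = (-135, 85, -0.4); MW-3−MW-1 = (65, 200, +0.4).
Determinant of the coordinate differences = (-135)·200 − 65·85 = -32525.
∂h/∂x = [(-0.4)·200 − (+0.4)·85] / -32525 = +0.003505
∂h/∂y = [(-135)·(+0.4) − 65·(-0.4)] / -32525 = +0.0008609
|∇h| = √(0.003505² + 0.0008609²) = 0.003609
Seepage velocity v = K·i/n = 420.0 × 0.003609 / 0.32 = 4.737 m/day.
t = 300 / 4.737 = 63.33 days.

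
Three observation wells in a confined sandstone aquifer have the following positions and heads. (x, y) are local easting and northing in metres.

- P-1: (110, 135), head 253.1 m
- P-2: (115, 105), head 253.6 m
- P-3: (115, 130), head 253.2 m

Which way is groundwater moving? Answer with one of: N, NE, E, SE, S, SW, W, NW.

Differences from P-1: to P-2 (Δx, Δy, Δh) = (5, -30, +0.5); to P-3 = (5, -5, +0.1).
Determinant of the coordinate differences = 5·(-5) − 5·(-30) = 125.
∂h/∂x = [(+0.5)·(-5) − (+0.1)·(-30)] / 125 = +0.004000
∂h/∂y = [5·(+0.1) − 5·(+0.5)] / 125 = -0.01600
Flow = −∇h = (-0.004000 east, +0.01600 north), which points north.

N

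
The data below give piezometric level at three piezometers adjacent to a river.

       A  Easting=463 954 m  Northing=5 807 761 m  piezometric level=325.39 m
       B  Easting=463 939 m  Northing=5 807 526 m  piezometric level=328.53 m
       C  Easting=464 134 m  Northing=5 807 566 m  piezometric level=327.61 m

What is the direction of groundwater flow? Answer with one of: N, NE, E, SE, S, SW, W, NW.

Taking A as reference: B−A = (-15, -235, +3.14); C−A = (180, -195, +2.22).
Solve a·Δx + b·Δy = Δh: det = (-15)·(-195) − 180·(-235) = 45225.
∂h/∂x = [(+3.14)·(-195) − (+2.22)·(-235)] / 45225 = -0.002003
∂h/∂y = [(-15)·(+2.22) − 180·(+3.14)] / 45225 = -0.01323
Flow = −∇h = (+0.002003 east, +0.01323 north), which points north.

N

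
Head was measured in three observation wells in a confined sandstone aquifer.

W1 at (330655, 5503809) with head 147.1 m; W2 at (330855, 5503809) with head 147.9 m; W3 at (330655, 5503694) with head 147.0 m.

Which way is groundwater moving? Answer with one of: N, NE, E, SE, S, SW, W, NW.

W

∂h/∂x = (147.9 − 147.1) / (330855 − 330655) = +0.004000
∂h/∂y = (147.0 − 147.1) / (5503694 − 5503809) = +0.0008696
Flow = −∇h = (-0.004000 east, -0.0008696 north), which points west.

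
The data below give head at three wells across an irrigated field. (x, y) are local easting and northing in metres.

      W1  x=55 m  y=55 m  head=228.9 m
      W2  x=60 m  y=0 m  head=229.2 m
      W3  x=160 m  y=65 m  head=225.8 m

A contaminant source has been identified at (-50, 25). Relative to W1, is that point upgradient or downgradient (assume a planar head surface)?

With h = a·x + b·y + c and W1 as origin, the differences give:
  5·a + (-55)·b = +0.3
  105·a + 10·b = -3.1
Eliminate b (×10 and ×(-55), subtract): 5825·a = -167.50 → a = ∂h/∂x = -0.02876
Back-substitute: b = ∂h/∂y = -0.008069.
Head at (-50, 25) = 228.9 + (-0.02876)·(-105) + (-0.008069)·(-30) = 232.16 m.
That is higher than the 228.9 m at W1, so the point is upgradient.

upgradient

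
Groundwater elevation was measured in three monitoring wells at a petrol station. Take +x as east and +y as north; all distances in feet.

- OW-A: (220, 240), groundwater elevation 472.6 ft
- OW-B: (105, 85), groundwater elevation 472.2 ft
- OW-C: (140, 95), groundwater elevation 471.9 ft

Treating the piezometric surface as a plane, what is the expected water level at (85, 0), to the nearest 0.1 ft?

471.5 ft

Taking OW-A as reference: OW-B−OW-A = (-115, -155, -0.4); OW-C−OW-A = (-80, -145, -0.7).
Solve a·Δx + b·Δy = Δh: det = (-115)·(-145) − (-80)·(-155) = 4275.
∂h/∂x = [(-0.4)·(-145) − (-0.7)·(-155)] / 4275 = -0.01181
∂h/∂y = [(-115)·(-0.7) − (-80)·(-0.4)] / 4275 = +0.01135
h(85, 0) = 472.6 + (-0.01181)·(-135) + (+0.01135)·(-240) = 472.6 +1.595 -2.723 = 471.472 ft.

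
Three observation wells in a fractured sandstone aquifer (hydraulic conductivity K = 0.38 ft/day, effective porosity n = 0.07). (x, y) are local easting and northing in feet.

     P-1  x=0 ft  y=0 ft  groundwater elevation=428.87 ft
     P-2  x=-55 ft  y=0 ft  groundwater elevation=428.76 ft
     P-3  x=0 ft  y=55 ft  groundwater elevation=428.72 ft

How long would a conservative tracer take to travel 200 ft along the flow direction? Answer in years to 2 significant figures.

∂h/∂x = (428.76 − 428.87) / (-55 − 0) = +0.002000
∂h/∂y = (428.72 − 428.87) / (55 − 0) = -0.002727
|∇h| = √(0.002000² + -0.002727²) = 0.003382
Seepage velocity v = K·i/n = 0.38 × 0.003382 / 0.07 = 0.01836 ft/day.
t = 200 / 0.01836 = 1.089e+04 days = 29.8 years.

30 years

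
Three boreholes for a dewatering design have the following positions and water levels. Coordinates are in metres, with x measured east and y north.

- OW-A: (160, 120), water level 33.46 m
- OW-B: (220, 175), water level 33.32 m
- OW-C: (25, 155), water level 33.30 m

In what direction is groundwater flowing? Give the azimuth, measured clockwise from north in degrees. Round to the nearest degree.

352°

With h = a·x + b·y + c and OW-A as origin, the differences give:
  60·a + 55·b = -0.14
  (-135)·a + 35·b = -0.16
Eliminate b (×35 and ×55, subtract): 9525·a = 3.900 → a = ∂h/∂x = +0.0004094
Back-substitute: b = ∂h/∂y = -0.002992.
Flow direction (−∇h) has components (-0.0004094 E, +0.002992 N).
Azimuth = atan2(E, N) = atan2(-0.0004094, +0.002992) = 352.2° ≈ 352°.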